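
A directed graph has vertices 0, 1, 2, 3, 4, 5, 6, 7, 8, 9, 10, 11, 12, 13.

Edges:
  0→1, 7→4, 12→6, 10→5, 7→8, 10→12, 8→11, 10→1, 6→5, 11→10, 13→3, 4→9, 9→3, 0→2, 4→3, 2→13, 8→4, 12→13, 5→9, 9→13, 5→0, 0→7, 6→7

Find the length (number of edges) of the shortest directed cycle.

For each vertex v, BFS finds the shortest path from v back to v.
The shortest such closed walk is 10 → 5 → 0 → 7 → 8 → 11 → 10, length 6.

6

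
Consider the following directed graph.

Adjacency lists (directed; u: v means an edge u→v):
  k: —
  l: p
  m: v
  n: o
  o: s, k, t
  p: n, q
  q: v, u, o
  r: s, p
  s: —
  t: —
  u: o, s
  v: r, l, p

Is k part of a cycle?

No

k lies on a cycle iff there is a path from k back to itself.
Exploring from k, it never reaches itself; equivalently, its strongly connected component is a singleton.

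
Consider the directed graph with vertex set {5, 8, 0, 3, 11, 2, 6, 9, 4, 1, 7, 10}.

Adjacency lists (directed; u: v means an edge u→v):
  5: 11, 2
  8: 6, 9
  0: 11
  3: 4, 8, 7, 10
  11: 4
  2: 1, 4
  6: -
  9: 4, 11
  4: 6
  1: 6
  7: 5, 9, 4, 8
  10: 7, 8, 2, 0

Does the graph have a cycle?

No

DFS with white/gray/black marking, starting from 8:
8 gray
  6 gray
  6 black
  9 gray
    4 gray
      4→6: 6 black — skip
    4 black
    11 gray
      11→4: 4 black — skip
    11 black
  9 black
8 black
5 gray
  5→11: 11 black — skip
  2 gray
    1 gray
      1→6: 6 black — skip
    1 black
    2→4: 4 black — skip
  2 black
5 black
0 gray
  0→11: 11 black — skip
0 black
3 gray
  3→4: 4 black — skip
  3→8: 8 black — skip
  7 gray
    7→5: 5 black — skip
    7→9: 9 black — skip
    7→4: 4 black — skip
    7→8: 8 black — skip
  7 black
  10 gray
    10→7: 7 black — skip
    10→8: 8 black — skip
    10→2: 2 black — skip
    10→0: 0 black — skip
  10 black
3 black
Every edge goes to a white or black vertex — no back edge, so the graph is acyclic.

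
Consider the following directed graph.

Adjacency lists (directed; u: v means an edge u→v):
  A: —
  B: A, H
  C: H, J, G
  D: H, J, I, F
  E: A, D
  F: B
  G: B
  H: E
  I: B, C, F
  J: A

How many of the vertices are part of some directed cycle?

8

A vertex is on a directed cycle iff it belongs to a strongly connected component of size ≥ 2 (or has a self-loop).
The vertices on cycles are {B, C, D, E, F, G, H, I} — 8 in total.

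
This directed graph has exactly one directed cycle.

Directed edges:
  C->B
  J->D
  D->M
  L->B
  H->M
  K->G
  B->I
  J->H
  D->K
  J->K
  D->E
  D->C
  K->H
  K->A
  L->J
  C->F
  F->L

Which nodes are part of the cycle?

C, D, F, J, L

DFS with gray/black marking from J:
J gray
  D gray
    K gray
      H gray
        M gray
        M black
      H black
      A gray
      A black
      G gray
      G black
    K black
    E gray
    E black
    D→M: M black — skip
    C gray
      F gray
        L gray
          B gray
            I gray
            I black
          B black
          L→J: J is gray → back edge
Back edge closes the cycle J → D → C → F → L → J; its vertices are {C, D, F, J, L}.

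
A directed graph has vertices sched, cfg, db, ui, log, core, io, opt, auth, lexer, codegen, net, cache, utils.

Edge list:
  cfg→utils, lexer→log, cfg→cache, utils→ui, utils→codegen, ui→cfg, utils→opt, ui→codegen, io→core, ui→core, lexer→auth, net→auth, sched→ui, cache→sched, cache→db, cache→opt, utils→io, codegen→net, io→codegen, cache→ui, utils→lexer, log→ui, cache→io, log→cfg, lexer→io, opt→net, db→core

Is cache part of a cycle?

Yes

cache is on a cycle iff cache can reach itself via ≥1 edge.
cache → ui → cfg → cache — yes.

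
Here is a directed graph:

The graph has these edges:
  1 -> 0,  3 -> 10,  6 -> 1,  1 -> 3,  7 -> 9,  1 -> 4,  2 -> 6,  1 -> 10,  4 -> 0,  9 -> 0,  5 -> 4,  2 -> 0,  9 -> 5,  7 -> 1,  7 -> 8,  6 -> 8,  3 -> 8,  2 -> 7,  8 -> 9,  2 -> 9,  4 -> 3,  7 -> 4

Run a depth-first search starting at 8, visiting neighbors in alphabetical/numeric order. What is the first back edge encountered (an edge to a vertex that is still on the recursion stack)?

3->8

DFS from 8 (visiting neighbors in alphabetical/numeric order); mark gray on enter, black on exit:
8 gray
  9 gray
    0 gray
    0 black
    5 gray
      4 gray
        4→0: 0 black — skip
        3 gray
          3→8: 8 is gray → back edge
First back edge: 3 → 8.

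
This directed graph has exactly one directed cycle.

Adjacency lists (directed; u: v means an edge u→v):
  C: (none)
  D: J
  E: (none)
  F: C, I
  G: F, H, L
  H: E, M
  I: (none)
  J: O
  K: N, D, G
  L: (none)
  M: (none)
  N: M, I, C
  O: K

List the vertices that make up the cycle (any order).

D, J, K, O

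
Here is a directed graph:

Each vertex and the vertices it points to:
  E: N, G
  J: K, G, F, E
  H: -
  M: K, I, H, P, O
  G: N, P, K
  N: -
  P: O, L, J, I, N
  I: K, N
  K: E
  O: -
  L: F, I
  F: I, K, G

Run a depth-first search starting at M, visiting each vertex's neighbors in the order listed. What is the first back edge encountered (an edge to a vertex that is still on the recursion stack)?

DFS from M (visiting each vertex's neighbors in the order listed); mark gray on enter, black on exit:
M gray
  K gray
    E gray
      N gray
      N black
      G gray
        G→N: N black — skip
        P gray
          O gray
          O black
          L gray
            F gray
              I gray
                I→K: K is gray → back edge
First back edge: I → K.

I->K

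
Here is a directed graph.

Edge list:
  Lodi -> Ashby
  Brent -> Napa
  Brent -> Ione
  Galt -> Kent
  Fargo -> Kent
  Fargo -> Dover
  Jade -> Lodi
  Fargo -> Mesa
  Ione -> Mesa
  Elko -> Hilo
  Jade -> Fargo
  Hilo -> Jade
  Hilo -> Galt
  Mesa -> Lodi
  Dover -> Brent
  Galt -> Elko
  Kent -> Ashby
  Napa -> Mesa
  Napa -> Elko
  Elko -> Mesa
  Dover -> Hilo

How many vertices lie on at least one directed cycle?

A vertex is on a directed cycle iff it belongs to a strongly connected component of size ≥ 2 (or has a self-loop).
The vertices on cycles are {Elko, Galt, Hilo, Jade, Napa, Brent, Dover, Fargo} — 8 in total.

8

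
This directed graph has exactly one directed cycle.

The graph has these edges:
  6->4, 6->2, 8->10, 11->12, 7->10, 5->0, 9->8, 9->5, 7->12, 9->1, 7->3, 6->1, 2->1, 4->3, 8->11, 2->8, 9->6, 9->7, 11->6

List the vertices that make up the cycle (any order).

2, 6, 8, 11

DFS with gray/black marking from 8:
8 gray
  11 gray
    12 gray
    12 black
    6 gray
      2 gray
        2→8: 8 is gray → back edge
Back edge closes the cycle 8 → 11 → 6 → 2 → 8; its vertices are {2, 6, 8, 11}.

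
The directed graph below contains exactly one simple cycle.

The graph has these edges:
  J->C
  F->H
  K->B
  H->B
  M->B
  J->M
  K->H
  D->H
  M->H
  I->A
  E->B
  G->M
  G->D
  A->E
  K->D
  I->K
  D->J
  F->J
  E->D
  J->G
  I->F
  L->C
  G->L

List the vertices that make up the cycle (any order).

D, G, J

DFS with gray/black marking from J:
J gray
  M gray
    B gray
    B black
    H gray
      H→B: B black — skip
    H black
  M black
  C gray
  C black
  G gray
    G→M: M black — skip
    L gray
      L→C: C black — skip
    L black
    D gray
      D→H: H black — skip
      D→J: J is gray → back edge
Back edge closes the cycle J → G → D → J; its vertices are {D, G, J}.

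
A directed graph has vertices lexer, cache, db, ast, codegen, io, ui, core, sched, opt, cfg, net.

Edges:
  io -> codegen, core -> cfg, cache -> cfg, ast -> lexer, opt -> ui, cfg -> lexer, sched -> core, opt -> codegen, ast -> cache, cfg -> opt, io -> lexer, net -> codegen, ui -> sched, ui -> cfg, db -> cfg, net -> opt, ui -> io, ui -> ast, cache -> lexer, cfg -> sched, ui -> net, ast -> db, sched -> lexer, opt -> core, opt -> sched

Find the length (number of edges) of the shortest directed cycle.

For each vertex v, BFS finds the shortest path from v back to v.
The shortest such closed walk is ui → cfg → opt → ui, length 3.

3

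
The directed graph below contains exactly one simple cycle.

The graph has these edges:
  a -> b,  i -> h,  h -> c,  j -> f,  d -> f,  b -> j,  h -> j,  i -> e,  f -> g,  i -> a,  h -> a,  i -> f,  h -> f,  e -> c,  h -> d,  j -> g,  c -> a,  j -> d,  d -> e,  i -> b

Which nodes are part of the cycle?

DFS with gray/black marking from j:
j gray
  d gray
    e gray
      c gray
        a gray
          b gray
            b→j: j is gray → back edge
Back edge closes the cycle j → d → e → c → a → b → j; its vertices are {a, b, c, d, e, j}.

a, b, c, d, e, j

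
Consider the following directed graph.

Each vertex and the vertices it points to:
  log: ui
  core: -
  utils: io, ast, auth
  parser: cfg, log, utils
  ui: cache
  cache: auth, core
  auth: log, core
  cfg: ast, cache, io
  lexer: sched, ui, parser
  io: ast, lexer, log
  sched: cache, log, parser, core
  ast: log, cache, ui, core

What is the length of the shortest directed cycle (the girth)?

4

For each vertex v, BFS finds the shortest path from v back to v.
The shortest such closed walk is parser → cfg → io → lexer → parser, length 4.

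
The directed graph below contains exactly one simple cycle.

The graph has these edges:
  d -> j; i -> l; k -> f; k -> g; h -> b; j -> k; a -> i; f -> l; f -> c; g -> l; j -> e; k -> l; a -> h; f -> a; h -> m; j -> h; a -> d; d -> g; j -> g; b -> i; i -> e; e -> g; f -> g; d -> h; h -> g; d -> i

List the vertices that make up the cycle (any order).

DFS with gray/black marking from a:
a gray
  d gray
    i gray
      e gray
        g gray
          l gray
          l black
        g black
      e black
      i→l: l black — skip
    i black
    d→g: g black — skip
    h gray
      b gray
        b→i: i black — skip
      b black
      h→g: g black — skip
      m gray
      m black
    h black
    j gray
      j→e: e black — skip
      j→h: h black — skip
      j→g: g black — skip
      k gray
        k→l: l black — skip
        f gray
          f→g: g black — skip
          c gray
          c black
          f→a: a is gray → back edge
Back edge closes the cycle a → d → j → k → f → a; its vertices are {a, d, f, j, k}.

a, d, f, j, k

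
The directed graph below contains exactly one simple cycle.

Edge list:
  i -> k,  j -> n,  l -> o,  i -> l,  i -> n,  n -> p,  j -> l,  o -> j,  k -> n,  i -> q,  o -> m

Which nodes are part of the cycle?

j, l, o

DFS with gray/black marking from l:
l gray
  o gray
    m gray
    m black
    j gray
      j→l: l is gray → back edge
Back edge closes the cycle l → o → j → l; its vertices are {j, l, o}.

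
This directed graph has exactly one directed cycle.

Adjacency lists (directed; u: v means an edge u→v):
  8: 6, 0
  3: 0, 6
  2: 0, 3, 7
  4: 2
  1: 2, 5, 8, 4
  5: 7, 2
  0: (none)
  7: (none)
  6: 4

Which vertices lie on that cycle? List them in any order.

2, 3, 4, 6

DFS with gray/black marking from 4:
4 gray
  2 gray
    0 gray
    0 black
    3 gray
      3→0: 0 black — skip
      6 gray
        6→4: 4 is gray → back edge
Back edge closes the cycle 4 → 2 → 3 → 6 → 4; its vertices are {2, 3, 4, 6}.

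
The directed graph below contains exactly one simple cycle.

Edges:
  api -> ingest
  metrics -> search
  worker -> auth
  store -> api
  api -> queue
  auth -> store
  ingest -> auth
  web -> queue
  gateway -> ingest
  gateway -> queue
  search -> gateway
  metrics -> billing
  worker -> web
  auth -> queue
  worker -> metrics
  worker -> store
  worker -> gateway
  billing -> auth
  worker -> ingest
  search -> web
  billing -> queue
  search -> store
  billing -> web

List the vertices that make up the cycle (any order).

api, auth, store, ingest

DFS with gray/black marking from store:
store gray
  api gray
    ingest gray
      auth gray
        queue gray
        queue black
        auth→store: store is gray → back edge
Back edge closes the cycle store → api → ingest → auth → store; its vertices are {api, auth, store, ingest}.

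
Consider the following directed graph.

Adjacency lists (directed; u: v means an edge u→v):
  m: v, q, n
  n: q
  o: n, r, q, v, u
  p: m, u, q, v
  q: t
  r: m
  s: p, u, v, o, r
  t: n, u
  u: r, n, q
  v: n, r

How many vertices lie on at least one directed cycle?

7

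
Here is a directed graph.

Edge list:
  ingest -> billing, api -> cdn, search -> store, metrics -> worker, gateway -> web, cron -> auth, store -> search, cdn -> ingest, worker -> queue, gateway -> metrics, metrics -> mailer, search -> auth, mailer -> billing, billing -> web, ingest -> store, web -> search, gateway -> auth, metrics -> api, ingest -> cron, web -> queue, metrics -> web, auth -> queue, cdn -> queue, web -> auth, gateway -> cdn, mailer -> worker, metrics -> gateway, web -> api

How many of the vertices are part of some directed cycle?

9

A vertex is on a directed cycle iff it belongs to a strongly connected component of size ≥ 2 (or has a self-loop).
The vertices on cycles are {api, cdn, web, store, ingest, search, billing, gateway, metrics} — 9 in total.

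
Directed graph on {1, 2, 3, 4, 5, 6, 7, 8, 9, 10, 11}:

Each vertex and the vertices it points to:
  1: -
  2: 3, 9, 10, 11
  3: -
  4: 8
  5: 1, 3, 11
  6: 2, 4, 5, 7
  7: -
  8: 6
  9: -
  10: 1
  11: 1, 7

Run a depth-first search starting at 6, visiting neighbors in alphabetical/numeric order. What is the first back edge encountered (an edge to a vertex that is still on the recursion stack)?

8→6

DFS from 6 (visiting neighbors in alphabetical/numeric order); mark gray on enter, black on exit:
6 gray
  2 gray
    3 gray
    3 black
    9 gray
    9 black
    10 gray
      1 gray
      1 black
    10 black
    11 gray
      11→1: 1 black — skip
      7 gray
      7 black
    11 black
  2 black
  4 gray
    8 gray
      8→6: 6 is gray → back edge
First back edge: 8 → 6.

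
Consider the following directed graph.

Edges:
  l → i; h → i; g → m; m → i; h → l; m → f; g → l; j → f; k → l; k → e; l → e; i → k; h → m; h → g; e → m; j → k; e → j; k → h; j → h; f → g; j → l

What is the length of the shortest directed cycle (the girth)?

For each vertex v, BFS finds the shortest path from v back to v.
The shortest such closed walk is j → k → e → j, length 3.

3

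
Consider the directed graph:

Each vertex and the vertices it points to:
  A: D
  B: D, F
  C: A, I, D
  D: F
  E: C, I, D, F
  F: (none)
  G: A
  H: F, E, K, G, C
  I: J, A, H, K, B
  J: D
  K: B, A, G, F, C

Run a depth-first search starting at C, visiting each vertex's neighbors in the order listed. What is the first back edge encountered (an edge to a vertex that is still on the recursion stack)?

E→C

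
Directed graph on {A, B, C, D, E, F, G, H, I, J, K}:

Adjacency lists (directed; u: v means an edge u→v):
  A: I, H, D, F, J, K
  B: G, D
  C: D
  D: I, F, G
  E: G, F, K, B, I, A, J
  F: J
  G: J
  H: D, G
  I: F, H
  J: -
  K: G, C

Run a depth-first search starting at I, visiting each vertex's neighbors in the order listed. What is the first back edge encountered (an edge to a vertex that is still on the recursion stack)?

DFS from I (visiting each vertex's neighbors in the order listed); mark gray on enter, black on exit:
I gray
  F gray
    J gray
    J black
  F black
  H gray
    D gray
      D→I: I is gray → back edge
First back edge: D → I.

D→I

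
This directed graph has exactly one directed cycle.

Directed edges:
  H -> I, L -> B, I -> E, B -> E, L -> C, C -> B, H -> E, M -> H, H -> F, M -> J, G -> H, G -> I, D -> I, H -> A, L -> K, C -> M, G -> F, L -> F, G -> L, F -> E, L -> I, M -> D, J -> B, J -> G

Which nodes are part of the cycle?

DFS with gray/black marking from L:
L gray
  C gray
    B gray
      E gray
      E black
    B black
    M gray
      D gray
        I gray
          I→E: E black — skip
        I black
      D black
      H gray
        H→E: E black — skip
        H→I: I black — skip
        A gray
        A black
        F gray
          F→E: E black — skip
        F black
      H black
      J gray
        G gray
          G→L: L is gray → back edge
Back edge closes the cycle L → C → M → J → G → L; its vertices are {C, G, J, L, M}.

C, G, J, L, M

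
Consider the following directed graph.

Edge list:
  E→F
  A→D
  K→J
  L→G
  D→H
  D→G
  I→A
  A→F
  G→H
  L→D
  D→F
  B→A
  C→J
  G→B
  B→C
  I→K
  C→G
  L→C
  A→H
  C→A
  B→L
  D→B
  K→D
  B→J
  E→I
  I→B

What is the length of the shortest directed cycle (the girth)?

3

For each vertex v, BFS finds the shortest path from v back to v.
The shortest such closed walk is B → L → D → B, length 3.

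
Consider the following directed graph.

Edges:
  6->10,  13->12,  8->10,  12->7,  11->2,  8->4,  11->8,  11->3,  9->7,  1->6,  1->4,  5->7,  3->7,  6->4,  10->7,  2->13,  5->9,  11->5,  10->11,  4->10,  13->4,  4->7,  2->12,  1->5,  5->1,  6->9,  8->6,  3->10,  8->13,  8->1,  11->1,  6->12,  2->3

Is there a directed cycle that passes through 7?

No

7 lies on a cycle iff there is a path from 7 back to itself.
Exploring from 7, it never reaches itself; equivalently, its strongly connected component is a singleton.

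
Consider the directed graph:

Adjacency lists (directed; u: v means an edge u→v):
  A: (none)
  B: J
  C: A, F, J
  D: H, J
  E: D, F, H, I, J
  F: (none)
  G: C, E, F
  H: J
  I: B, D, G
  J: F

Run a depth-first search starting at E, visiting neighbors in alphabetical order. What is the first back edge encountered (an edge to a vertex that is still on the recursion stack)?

G->E

DFS from E (visiting neighbors in alphabetical order); mark gray on enter, black on exit:
E gray
  D gray
    H gray
      J gray
        F gray
        F black
      J black
    H black
    D→J: J black — skip
  D black
  E→F: F black — skip
  E→H: H black — skip
  I gray
    B gray
      B→J: J black — skip
    B black
    I→D: D black — skip
    G gray
      C gray
        A gray
        A black
        C→F: F black — skip
        C→J: J black — skip
      C black
      G→E: E is gray → back edge
First back edge: G → E.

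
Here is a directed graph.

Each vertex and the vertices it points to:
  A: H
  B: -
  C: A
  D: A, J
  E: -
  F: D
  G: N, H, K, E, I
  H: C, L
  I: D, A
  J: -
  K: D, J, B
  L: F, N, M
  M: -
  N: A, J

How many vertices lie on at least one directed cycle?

7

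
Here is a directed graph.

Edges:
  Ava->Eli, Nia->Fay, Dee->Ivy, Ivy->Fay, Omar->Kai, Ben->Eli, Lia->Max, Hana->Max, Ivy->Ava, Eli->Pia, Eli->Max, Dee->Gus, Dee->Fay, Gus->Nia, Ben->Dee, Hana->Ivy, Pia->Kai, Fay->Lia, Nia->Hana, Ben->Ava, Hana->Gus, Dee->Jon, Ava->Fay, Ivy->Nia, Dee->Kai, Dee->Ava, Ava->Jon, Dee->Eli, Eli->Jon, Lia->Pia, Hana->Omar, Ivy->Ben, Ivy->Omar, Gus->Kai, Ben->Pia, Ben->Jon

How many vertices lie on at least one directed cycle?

6

A vertex is on a directed cycle iff it belongs to a strongly connected component of size ≥ 2 (or has a self-loop).
The vertices on cycles are {Ben, Dee, Gus, Ivy, Nia, Hana} — 6 in total.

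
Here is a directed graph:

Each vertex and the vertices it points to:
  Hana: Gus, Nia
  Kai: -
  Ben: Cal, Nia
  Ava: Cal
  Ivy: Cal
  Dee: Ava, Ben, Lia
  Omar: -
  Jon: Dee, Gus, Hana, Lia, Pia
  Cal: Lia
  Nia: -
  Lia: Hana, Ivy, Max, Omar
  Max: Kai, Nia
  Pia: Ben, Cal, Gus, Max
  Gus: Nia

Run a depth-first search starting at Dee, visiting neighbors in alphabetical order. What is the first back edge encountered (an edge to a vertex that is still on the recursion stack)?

Ivy->Cal

DFS from Dee (visiting neighbors in alphabetical order); mark gray on enter, black on exit:
Dee gray
  Ava gray
    Cal gray
      Lia gray
        Hana gray
          Gus gray
            Nia gray
            Nia black
          Gus black
          Hana→Nia: Nia black — skip
        Hana black
        Ivy gray
          Ivy→Cal: Cal is gray → back edge
First back edge: Ivy → Cal.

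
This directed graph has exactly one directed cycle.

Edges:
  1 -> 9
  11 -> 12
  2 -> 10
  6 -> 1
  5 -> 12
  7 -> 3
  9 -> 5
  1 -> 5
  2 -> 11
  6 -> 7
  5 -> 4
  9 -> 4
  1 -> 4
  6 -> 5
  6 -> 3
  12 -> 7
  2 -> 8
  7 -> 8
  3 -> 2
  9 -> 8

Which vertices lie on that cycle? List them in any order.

DFS with gray/black marking from 3:
3 gray
  2 gray
    10 gray
    10 black
    11 gray
      12 gray
        7 gray
          8 gray
          8 black
          7→3: 3 is gray → back edge
Back edge closes the cycle 3 → 2 → 11 → 12 → 7 → 3; its vertices are {2, 3, 7, 11, 12}.

2, 3, 7, 11, 12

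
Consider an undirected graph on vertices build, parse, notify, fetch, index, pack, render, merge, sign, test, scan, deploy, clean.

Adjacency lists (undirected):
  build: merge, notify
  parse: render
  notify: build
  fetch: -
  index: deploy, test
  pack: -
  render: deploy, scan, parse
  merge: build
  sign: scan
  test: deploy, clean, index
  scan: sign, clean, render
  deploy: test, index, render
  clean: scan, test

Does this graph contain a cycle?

Yes

DFS, tracking each vertex's parent; an edge to a visited non-parent vertex closes a cycle.
Start from index:
visit index (parent –)
  visit deploy (parent index)
    visit test (parent deploy)
      test–deploy: parent, skip
      visit clean (parent test)
        visit scan (parent clean)
          visit sign (parent scan)
            sign–scan: parent, skip
          scan–clean: parent, skip
          visit render (parent scan)
            render–deploy: deploy visited and ≠ parent → cycle
Cycle: deploy – test – clean – scan – render – deploy.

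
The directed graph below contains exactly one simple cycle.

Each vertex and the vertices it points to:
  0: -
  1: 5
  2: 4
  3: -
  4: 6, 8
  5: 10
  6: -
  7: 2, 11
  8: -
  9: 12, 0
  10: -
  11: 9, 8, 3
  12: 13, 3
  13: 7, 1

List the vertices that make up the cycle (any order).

DFS with gray/black marking from 13:
13 gray
  7 gray
    2 gray
      4 gray
        6 gray
        6 black
        8 gray
        8 black
      4 black
    2 black
    11 gray
      9 gray
        12 gray
          12→13: 13 is gray → back edge
Back edge closes the cycle 13 → 7 → 11 → 9 → 12 → 13; its vertices are {7, 9, 11, 12, 13}.

7, 9, 11, 12, 13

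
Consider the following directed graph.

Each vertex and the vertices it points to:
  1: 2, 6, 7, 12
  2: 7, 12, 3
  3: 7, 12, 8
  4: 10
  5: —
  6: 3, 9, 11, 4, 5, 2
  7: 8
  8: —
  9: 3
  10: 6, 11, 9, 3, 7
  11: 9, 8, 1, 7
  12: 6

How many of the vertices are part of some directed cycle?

9

A vertex is on a directed cycle iff it belongs to a strongly connected component of size ≥ 2 (or has a self-loop).
The vertices on cycles are {1, 2, 3, 4, 6, 9, 10, 11, 12} — 9 in total.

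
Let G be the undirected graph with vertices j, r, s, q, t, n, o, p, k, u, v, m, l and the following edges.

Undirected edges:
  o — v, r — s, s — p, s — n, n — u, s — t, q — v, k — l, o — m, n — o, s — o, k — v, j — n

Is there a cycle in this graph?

Yes

DFS, tracking each vertex's parent; an edge to a visited non-parent vertex closes a cycle.
Start from o:
visit o (parent –)
  visit m (parent o)
    m–o: parent, skip
  visit s (parent o)
    visit p (parent s)
      p–s: parent, skip
    visit r (parent s)
      r–s: parent, skip
    s–o: parent, skip
    visit n (parent s)
      n–s: parent, skip
      visit j (parent n)
        j–n: parent, skip
      visit u (parent n)
        u–n: parent, skip
      n–o: o visited and ≠ parent → cycle
Cycle: o – s – n – o.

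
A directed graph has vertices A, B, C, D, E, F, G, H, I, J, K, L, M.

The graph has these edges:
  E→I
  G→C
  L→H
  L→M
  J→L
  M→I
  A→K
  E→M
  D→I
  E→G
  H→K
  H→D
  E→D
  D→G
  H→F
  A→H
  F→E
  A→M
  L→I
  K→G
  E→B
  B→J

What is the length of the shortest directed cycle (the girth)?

6

For each vertex v, BFS finds the shortest path from v back to v.
The shortest such closed walk is H → F → E → B → J → L → H, length 6.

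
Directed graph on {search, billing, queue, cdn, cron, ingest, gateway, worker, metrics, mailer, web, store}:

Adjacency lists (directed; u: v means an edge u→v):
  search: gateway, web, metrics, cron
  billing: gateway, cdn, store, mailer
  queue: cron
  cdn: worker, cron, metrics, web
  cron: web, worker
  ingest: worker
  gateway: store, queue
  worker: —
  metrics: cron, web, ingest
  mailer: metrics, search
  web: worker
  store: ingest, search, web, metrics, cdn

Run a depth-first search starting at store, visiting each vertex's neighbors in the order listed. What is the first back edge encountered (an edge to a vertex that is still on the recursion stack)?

gateway->store

DFS from store (visiting each vertex's neighbors in the order listed); mark gray on enter, black on exit:
store gray
  ingest gray
    worker gray
    worker black
  ingest black
  search gray
    gateway gray
      gateway→store: store is gray → back edge
First back edge: gateway → store.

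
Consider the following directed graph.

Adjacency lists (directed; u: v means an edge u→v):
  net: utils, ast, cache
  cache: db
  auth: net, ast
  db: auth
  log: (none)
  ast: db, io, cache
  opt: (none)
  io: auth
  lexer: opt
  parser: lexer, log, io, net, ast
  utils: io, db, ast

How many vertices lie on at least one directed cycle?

7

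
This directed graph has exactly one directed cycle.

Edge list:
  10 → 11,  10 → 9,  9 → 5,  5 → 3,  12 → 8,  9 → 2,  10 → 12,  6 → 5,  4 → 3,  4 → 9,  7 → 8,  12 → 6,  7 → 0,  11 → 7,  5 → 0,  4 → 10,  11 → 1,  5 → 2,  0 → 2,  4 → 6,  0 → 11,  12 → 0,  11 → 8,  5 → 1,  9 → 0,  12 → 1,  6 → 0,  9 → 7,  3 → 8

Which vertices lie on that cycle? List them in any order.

0, 7, 11

DFS with gray/black marking from 0:
0 gray
  11 gray
    8 gray
    8 black
    1 gray
    1 black
    7 gray
      7→0: 0 is gray → back edge
Back edge closes the cycle 0 → 11 → 7 → 0; its vertices are {0, 7, 11}.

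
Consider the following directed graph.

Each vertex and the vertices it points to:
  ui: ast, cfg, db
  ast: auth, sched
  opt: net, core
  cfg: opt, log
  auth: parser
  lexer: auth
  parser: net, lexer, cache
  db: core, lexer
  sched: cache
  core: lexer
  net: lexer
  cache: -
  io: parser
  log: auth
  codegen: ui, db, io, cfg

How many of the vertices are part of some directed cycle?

A vertex is on a directed cycle iff it belongs to a strongly connected component of size ≥ 2 (or has a self-loop).
The vertices on cycles are {net, auth, lexer, parser} — 4 in total.

4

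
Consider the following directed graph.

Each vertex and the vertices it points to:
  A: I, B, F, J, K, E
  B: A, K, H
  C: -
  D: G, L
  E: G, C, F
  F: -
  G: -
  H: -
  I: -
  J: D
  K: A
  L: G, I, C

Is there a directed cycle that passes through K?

K is on a cycle iff K can reach itself via ≥1 edge.
K → A → K — yes.

Yes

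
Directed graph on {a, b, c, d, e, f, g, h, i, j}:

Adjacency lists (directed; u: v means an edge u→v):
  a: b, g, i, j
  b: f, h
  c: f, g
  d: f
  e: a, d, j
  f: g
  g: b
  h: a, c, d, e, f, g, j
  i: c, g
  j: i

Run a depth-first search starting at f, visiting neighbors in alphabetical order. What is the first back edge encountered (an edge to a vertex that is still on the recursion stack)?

DFS from f (visiting neighbors in alphabetical order); mark gray on enter, black on exit:
f gray
  g gray
    b gray
      b→f: f is gray → back edge
First back edge: b → f.

b->f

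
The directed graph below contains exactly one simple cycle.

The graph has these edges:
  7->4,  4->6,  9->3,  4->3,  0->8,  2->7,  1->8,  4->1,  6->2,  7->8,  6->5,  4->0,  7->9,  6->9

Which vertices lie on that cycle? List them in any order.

DFS with gray/black marking from 4:
4 gray
  6 gray
    5 gray
    5 black
    9 gray
      3 gray
      3 black
    9 black
    2 gray
      7 gray
        7→9: 9 black — skip
        7→4: 4 is gray → back edge
Back edge closes the cycle 4 → 6 → 2 → 7 → 4; its vertices are {2, 4, 6, 7}.

2, 4, 6, 7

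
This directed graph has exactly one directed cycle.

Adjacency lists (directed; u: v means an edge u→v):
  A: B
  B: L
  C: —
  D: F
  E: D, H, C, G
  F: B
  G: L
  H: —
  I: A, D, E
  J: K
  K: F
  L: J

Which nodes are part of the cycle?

DFS with gray/black marking from B:
B gray
  L gray
    J gray
      K gray
        F gray
          F→B: B is gray → back edge
Back edge closes the cycle B → L → J → K → F → B; its vertices are {B, F, J, K, L}.

B, F, J, K, L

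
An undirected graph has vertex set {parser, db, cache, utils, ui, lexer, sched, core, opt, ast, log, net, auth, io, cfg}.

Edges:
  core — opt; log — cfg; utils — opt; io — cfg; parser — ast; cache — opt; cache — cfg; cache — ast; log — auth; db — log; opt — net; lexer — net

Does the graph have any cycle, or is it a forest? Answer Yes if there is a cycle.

No

DFS, tracking each vertex's parent; an edge to a visited non-parent vertex closes a cycle.
Start from cache:
visit cache (parent –)
  visit cfg (parent cache)
    visit log (parent cfg)
      log–cfg: parent, skip
      visit db (parent log)
        db–log: parent, skip
      visit auth (parent log)
        auth–log: parent, skip
    visit io (parent cfg)
      io–cfg: parent, skip
    cfg–cache: parent, skip
  visit opt (parent cache)
    opt–cache: parent, skip
    visit net (parent opt)
      visit lexer (parent net)
        lexer–net: parent, skip
      net–opt: parent, skip
    visit utils (parent opt)
      utils–opt: parent, skip
    visit core (parent opt)
      core–opt: parent, skip
  visit ast (parent cache)
    ast–cache: parent, skip
    visit parser (parent ast)
      parser–ast: parent, skip
visit ui (parent –)
visit sched (parent –)
No non-parent visited neighbor found — the graph is a forest.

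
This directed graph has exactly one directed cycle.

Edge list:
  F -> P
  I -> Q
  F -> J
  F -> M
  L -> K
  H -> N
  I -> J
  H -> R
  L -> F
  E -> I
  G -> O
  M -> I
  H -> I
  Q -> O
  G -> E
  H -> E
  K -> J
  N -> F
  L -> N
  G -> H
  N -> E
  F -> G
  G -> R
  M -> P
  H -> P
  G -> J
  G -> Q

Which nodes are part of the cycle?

F, G, H, N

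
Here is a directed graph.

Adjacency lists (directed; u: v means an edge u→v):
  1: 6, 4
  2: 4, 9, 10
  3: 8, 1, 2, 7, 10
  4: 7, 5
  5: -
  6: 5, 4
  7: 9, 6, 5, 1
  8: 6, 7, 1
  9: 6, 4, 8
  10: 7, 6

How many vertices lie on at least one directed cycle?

6

A vertex is on a directed cycle iff it belongs to a strongly connected component of size ≥ 2 (or has a self-loop).
The vertices on cycles are {1, 4, 6, 7, 8, 9} — 6 in total.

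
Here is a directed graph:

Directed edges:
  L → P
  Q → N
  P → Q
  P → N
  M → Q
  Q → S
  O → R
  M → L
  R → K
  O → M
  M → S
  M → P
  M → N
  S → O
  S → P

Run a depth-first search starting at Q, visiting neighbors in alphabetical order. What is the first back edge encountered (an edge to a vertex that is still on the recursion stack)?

DFS from Q (visiting neighbors in alphabetical order); mark gray on enter, black on exit:
Q gray
  N gray
  N black
  S gray
    O gray
      M gray
        L gray
          P gray
            P→N: N black — skip
            P→Q: Q is gray → back edge
First back edge: P → Q.

P→Q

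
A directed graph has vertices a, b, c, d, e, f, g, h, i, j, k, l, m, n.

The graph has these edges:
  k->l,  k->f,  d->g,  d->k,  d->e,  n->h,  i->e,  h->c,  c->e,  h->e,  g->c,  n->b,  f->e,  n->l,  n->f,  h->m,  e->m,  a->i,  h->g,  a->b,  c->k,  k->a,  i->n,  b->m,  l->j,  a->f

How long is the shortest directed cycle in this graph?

For each vertex v, BFS finds the shortest path from v back to v.
The shortest such closed walk is k → a → i → n → h → c → k, length 6.

6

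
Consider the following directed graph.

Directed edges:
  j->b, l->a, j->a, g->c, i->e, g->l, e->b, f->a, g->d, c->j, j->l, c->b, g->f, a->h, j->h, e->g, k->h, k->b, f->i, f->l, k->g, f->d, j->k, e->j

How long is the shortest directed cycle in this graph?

4

For each vertex v, BFS finds the shortest path from v back to v.
The shortest such closed walk is e → g → f → i → e, length 4.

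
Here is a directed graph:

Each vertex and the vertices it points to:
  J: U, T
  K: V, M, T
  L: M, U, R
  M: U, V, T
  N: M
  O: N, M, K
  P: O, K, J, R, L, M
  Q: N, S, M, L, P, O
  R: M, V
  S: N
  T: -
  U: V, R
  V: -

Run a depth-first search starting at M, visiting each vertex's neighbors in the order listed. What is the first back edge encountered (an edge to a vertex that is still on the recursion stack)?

R→M

DFS from M (visiting each vertex's neighbors in the order listed); mark gray on enter, black on exit:
M gray
  U gray
    V gray
    V black
    R gray
      R→M: M is gray → back edge
First back edge: R → M.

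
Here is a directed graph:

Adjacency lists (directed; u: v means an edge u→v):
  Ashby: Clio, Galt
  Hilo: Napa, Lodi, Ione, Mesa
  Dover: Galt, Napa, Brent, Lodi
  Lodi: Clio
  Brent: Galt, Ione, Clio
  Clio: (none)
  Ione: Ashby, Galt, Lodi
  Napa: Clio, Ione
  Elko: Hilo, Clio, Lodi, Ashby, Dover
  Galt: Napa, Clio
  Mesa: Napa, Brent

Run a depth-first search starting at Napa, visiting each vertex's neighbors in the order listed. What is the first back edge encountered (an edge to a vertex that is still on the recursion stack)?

DFS from Napa (visiting each vertex's neighbors in the order listed); mark gray on enter, black on exit:
Napa gray
  Clio gray
  Clio black
  Ione gray
    Ashby gray
      Ashby→Clio: Clio black — skip
      Galt gray
        Galt→Napa: Napa is gray → back edge
First back edge: Galt → Napa.

Galt→Napa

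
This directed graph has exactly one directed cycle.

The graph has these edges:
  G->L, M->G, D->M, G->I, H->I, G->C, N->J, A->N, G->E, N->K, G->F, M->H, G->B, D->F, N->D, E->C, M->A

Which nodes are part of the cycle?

A, D, M, N

DFS with gray/black marking from N:
N gray
  D gray
    F gray
    F black
    M gray
      H gray
        I gray
        I black
      H black
      A gray
        A→N: N is gray → back edge
Back edge closes the cycle N → D → M → A → N; its vertices are {A, D, M, N}.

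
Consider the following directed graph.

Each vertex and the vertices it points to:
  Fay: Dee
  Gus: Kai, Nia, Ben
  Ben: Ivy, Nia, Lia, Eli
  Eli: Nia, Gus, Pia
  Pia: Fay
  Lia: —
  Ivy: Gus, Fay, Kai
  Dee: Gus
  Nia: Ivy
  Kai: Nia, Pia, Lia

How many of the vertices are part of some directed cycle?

A vertex is on a directed cycle iff it belongs to a strongly connected component of size ≥ 2 (or has a self-loop).
The vertices on cycles are {Ben, Dee, Eli, Fay, Gus, Ivy, Kai, Nia, Pia} — 9 in total.

9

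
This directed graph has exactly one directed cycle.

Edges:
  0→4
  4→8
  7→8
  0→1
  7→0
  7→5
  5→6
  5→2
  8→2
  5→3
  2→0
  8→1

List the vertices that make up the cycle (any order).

0, 2, 4, 8

DFS with gray/black marking from 0:
0 gray
  1 gray
  1 black
  4 gray
    8 gray
      8→1: 1 black — skip
      2 gray
        2→0: 0 is gray → back edge
Back edge closes the cycle 0 → 4 → 8 → 2 → 0; its vertices are {0, 2, 4, 8}.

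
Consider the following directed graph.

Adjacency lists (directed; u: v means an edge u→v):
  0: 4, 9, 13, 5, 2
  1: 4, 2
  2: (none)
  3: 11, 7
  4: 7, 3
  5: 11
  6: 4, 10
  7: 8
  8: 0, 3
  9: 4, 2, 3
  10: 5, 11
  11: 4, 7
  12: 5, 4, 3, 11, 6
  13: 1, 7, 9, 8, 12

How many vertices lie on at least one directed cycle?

13

A vertex is on a directed cycle iff it belongs to a strongly connected component of size ≥ 2 (or has a self-loop).
The vertices on cycles are {0, 1, 3, 4, 5, 6, 7, 8, 9, 10, 11, 12, 13} — 13 in total.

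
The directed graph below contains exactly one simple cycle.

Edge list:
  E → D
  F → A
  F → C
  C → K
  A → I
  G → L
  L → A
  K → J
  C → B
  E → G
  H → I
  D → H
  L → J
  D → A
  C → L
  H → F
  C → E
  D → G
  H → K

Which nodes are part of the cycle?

DFS with gray/black marking from C:
C gray
  L gray
    A gray
      I gray
      I black
    A black
    J gray
    J black
  L black
  E gray
    G gray
      G→L: L black — skip
    G black
    D gray
      H gray
        F gray
          F→A: A black — skip
          F→C: C is gray → back edge
Back edge closes the cycle C → E → D → H → F → C; its vertices are {C, D, E, F, H}.

C, D, E, F, H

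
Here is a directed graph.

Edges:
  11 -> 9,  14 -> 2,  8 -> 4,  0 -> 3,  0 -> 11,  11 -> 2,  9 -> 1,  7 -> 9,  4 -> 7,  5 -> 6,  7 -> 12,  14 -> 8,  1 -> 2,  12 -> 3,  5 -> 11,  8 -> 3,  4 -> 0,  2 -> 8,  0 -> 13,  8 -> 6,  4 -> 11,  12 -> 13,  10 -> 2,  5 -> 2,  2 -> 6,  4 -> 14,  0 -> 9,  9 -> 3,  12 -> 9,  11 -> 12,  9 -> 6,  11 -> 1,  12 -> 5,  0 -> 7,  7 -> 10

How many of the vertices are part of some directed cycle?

A vertex is on a directed cycle iff it belongs to a strongly connected component of size ≥ 2 (or has a self-loop).
The vertices on cycles are {0, 1, 2, 4, 5, 7, 8, 9, 10, 11, 12, 14} — 12 in total.

12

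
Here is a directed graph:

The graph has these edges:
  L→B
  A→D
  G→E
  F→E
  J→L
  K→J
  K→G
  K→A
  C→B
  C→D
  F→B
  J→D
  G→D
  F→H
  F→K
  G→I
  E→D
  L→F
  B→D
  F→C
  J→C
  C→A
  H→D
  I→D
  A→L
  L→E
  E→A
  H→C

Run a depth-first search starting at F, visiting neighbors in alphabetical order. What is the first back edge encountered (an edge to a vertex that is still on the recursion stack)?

E->A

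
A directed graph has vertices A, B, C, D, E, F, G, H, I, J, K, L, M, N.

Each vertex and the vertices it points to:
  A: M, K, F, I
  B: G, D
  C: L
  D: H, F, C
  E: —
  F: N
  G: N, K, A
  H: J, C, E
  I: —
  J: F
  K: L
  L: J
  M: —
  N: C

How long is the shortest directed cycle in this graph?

5

For each vertex v, BFS finds the shortest path from v back to v.
The shortest such closed walk is J → F → N → C → L → J, length 5.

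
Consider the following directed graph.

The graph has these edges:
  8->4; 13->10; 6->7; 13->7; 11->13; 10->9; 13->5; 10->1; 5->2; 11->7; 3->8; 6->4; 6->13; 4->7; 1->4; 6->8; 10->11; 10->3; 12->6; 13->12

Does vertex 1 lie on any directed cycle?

No

1 lies on a cycle iff there is a path from 1 back to itself.
Exploring from 1, it never reaches itself; equivalently, its strongly connected component is a singleton.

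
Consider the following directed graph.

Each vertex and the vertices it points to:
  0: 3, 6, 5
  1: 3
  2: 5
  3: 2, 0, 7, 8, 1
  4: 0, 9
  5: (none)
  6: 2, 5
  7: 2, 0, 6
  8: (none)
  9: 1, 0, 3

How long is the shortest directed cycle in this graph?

For each vertex v, BFS finds the shortest path from v back to v.
The shortest such closed walk is 3 → 1 → 3, length 2.

2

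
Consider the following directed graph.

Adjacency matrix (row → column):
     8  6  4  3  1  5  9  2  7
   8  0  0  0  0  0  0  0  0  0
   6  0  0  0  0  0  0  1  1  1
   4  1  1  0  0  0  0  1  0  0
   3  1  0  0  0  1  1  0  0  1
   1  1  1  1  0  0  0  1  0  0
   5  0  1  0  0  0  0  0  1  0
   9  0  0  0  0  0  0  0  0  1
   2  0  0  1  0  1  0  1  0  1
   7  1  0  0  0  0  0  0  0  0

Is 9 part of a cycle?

No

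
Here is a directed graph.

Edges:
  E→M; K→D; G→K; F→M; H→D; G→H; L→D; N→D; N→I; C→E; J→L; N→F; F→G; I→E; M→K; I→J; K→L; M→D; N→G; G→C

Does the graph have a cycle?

DFS with white/gray/black marking, starting from F:
F gray
  M gray
    D gray
    D black
    K gray
      L gray
        L→D: D black — skip
      L black
      K→D: D black — skip
    K black
  M black
  G gray
    H gray
      H→D: D black — skip
    H black
    G→K: K black — skip
    C gray
      E gray
        E→M: M black — skip
      E black
    C black
  G black
F black
I gray
  I→E: E black — skip
  J gray
    J→L: L black — skip
  J black
I black
N gray
  N→G: G black — skip
  N→I: I black — skip
  N→F: F black — skip
  N→D: D black — skip
N black
Every edge goes to a white or black vertex — no back edge, so the graph is acyclic.

No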